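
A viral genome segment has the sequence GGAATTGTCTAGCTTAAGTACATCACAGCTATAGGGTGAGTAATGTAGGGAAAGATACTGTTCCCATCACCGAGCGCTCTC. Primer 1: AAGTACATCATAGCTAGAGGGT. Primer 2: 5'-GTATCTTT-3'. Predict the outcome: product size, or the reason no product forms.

Primer 1 (AAGTACATCATAGCTAGAGGGT) does not match the top strand, and its reverse complement ACCCTCTAGCTATGATGTACTT does not match either.
With no annealing site for primer 1, no amplification occurs.

No product — primer 1 has no binding site in the template.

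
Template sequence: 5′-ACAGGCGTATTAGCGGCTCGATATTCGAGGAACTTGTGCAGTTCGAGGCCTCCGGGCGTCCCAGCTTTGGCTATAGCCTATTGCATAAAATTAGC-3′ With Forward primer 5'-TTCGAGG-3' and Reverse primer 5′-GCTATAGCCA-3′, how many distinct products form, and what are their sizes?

Two products: 54 bp, 36 bp

The forward primer TTCGAGG matches the top strand at positions 24–30, 42–48.
The reverse primer's reverse complement is TGGCTATAGC, matching at positions 68–77.
Each forward site pairs with the reverse site to give a product ending at position 77: sizes 54, 36 bp.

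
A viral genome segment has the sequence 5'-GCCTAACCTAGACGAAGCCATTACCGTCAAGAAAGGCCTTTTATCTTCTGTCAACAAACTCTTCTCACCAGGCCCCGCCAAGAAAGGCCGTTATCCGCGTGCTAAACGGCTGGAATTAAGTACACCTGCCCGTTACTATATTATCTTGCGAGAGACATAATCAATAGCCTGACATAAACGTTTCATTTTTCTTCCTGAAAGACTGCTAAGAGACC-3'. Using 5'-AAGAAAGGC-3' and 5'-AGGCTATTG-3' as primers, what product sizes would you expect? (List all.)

142 bp, 91 bp

The forward primer AAGAAAGGC matches the top strand at positions 29–37, 80–88.
The reverse primer's reverse complement is CAATAGCCT, matching at positions 162–170.
Each forward site pairs with the reverse site to give a product ending at position 170: sizes 142, 91 bp.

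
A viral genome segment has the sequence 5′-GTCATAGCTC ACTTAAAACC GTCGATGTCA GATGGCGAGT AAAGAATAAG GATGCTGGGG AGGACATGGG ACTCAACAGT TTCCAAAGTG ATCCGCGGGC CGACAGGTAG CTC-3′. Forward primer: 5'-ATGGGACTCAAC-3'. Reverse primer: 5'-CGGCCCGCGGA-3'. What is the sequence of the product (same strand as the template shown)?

5'-ATGGGACTCAACAGTTTCCAAAGTGATCCGCGGGCCG-3'

The forward primer matches the template at positions 66–77.
Reverse complement of the reverse primer: TCCGCGGGCCG. This occurs on the top strand at positions 92–102.
The product is the template from position 66 through 102 (37 bp).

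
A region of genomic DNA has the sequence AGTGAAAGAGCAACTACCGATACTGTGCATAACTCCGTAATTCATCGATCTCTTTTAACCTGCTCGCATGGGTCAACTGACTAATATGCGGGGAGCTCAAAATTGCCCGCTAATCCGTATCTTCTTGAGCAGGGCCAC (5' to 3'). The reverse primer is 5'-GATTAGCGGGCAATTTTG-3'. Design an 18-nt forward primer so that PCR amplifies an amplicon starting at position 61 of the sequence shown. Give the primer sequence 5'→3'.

The reverse primer's reverse complement CAAAATTGCCCGCTAATC matches the template at positions 98–115; the product starts at position 61.
The forward primer is identical to the top strand over positions 61–78: TGCTCGCATGGGTCAACT.

5'-TGCTCGCATGGGTCAACT-3'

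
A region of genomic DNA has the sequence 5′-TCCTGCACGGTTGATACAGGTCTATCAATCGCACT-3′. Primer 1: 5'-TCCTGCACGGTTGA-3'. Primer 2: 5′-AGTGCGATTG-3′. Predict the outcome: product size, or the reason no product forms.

Primer 1 (TCCTGCACGGTTGA) matches the top strand at positions 1–14; it acts as a forward primer.
Primer 2's reverse complement is CAATCGCACT, matching the top strand at positions 26–35; it acts as a reverse primer.
The 3' ends face each other across positions 1–35, giving a 35 bp product.

Yes — a 35 bp product.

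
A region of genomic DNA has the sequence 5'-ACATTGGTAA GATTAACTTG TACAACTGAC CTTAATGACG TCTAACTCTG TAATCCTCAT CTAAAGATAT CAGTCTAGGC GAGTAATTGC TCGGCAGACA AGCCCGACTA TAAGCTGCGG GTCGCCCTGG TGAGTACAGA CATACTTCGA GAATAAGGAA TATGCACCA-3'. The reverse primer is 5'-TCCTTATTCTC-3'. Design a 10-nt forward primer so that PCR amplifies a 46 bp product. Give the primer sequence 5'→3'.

The reverse primer's reverse complement GAGAATAAGGA matches the template at positions 149–159, so the product ends at position 159.
A 46 bp product then starts at position 159 − 46 + 1 = 114.
The forward primer is identical to the top strand there: GCTGCGGGTC.

5'-GCTGCGGGTC-3'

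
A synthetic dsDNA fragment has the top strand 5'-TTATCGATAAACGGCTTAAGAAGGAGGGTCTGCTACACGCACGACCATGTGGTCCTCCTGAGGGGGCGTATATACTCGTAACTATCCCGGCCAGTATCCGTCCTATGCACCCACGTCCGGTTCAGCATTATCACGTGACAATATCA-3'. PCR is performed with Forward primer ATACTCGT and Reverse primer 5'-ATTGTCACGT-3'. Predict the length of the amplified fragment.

Scanning the template, ATACTCGT occurs at positions 72–79; this primer anneals to the bottom strand there with its 3' end pointing downstream.
The reverse primer's reverse complement is ACGTGACAAT, which matches the template at positions 133–142.
Amplicon spans positions 72–142: 71 bp.

71 bp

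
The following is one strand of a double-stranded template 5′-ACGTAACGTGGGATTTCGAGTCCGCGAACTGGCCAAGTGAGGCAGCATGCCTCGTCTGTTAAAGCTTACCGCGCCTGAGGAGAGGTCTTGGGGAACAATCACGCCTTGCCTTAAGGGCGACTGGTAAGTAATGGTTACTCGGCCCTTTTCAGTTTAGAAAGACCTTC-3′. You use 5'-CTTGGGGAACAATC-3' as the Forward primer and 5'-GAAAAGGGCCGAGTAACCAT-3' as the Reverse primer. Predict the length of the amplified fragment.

64 bp

Scanning the template, CTTGGGGAACAATC occurs at positions 87–100; this primer anneals to the bottom strand there with its 3' end pointing downstream.
Reverse complement of the reverse primer: ATGGTTACTCGGCCCTTTTC. This occurs on the top strand at positions 131–150.
Amplicon spans positions 87–150: 64 bp.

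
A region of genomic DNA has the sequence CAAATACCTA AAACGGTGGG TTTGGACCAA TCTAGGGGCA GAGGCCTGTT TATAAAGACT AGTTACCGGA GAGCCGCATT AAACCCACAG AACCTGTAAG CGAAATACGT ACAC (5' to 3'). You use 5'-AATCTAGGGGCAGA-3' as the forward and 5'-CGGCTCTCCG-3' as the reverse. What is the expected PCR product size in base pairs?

48 bp

Forward primer AATCTAGGGGCAGA is found on the top strand at positions 29–42.
Reverse complement of the reverse primer: CGGAGAGCCG. This occurs on the top strand at positions 67–76.
Amplicon spans positions 29–76: 48 bp.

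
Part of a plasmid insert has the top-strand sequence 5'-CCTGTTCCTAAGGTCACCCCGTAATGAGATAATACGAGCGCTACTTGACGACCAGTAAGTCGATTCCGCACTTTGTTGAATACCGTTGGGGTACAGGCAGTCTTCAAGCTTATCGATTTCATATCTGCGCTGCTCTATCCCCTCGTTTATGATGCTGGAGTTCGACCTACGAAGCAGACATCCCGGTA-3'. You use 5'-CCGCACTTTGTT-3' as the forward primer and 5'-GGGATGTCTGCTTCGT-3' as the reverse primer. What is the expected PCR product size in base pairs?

The forward primer matches the template at positions 66–77.
The reverse primer's reverse complement is ACGAAGCAGACATCCC, which matches the template at positions 169–184.
The product runs from position 66 to position 184, so its length is 184 − 66 + 1 = 119 bp.

119 bp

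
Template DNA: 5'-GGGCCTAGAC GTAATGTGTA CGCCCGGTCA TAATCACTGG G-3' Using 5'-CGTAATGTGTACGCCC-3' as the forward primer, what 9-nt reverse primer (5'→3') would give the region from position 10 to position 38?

The product's 3' end on the top strand is position 38.
The reverse primer anneals to the top strand over positions 30–38, i.e. to ATAATCACT.
Its sequence written 5'→3' is the reverse complement: AGTGATTAT.

5'-AGTGATTAT-3'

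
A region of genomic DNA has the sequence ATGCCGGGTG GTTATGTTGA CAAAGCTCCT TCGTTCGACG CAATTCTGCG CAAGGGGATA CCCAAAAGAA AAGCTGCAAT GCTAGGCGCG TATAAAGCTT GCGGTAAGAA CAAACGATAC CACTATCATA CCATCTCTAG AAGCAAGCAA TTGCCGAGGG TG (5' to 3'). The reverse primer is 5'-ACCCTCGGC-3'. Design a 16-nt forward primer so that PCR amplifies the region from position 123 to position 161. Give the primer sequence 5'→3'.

5'-CTATCATACCATCTCT-3'

The reverse primer's reverse complement GCCGAGGGT matches the template at positions 153–161; the product starts at position 123.
The forward primer is identical to the top strand over positions 123–138: CTATCATACCATCTCT.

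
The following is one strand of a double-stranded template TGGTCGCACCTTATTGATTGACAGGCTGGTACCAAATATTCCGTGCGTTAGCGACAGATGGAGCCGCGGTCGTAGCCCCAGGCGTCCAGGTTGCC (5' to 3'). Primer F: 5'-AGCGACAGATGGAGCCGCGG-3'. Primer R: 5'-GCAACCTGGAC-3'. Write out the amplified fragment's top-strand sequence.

Scanning the template, AGCGACAGATGGAGCCGCGG occurs at positions 50–69; this primer anneals to the bottom strand there with its 3' end pointing downstream.
The reverse primer's reverse complement is GTCCAGGTTGC, which matches the template at positions 84–94.
The product is the template from position 50 through 94 (45 bp).

5'-AGCGACAGATGGAGCCGCGGTCGTAGCCCCAGGCGTCCAGGTTGC-3'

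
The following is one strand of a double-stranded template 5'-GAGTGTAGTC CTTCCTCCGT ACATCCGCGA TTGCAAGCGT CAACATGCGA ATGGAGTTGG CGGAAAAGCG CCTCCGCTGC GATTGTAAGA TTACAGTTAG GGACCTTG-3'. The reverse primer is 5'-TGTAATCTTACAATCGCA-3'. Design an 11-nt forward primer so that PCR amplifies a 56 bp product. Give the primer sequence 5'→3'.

5'-TCAACATGCGA-3'

The reverse primer's reverse complement TGCGATTGTAAGATTACA matches the template at positions 78–95, so the product ends at position 95.
A 56 bp product then starts at position 95 − 56 + 1 = 40.
The forward primer is identical to the top strand there: TCAACATGCGA.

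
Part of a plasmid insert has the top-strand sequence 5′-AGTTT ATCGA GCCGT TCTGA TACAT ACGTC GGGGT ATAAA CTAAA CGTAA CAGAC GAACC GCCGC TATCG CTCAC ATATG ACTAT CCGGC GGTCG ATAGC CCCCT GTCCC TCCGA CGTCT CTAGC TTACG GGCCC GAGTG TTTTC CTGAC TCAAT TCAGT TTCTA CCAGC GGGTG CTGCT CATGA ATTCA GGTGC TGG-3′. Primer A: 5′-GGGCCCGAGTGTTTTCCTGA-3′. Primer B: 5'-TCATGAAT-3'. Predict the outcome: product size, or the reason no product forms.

No product — both primers anneal to the same strand and extend in the same direction.

Primer A (GGGCCCGAGTGTTTTCCTGA) matches the top strand at positions 130–149 (3' end points downstream).
Primer B (TCATGAAT) also matches the top strand directly, at positions 180–187 — its reverse complement ATTCATGA is not present.
Both primers anneal to the bottom strand with 3' ends pointing the same way, so neither can prime synthesis back toward the other.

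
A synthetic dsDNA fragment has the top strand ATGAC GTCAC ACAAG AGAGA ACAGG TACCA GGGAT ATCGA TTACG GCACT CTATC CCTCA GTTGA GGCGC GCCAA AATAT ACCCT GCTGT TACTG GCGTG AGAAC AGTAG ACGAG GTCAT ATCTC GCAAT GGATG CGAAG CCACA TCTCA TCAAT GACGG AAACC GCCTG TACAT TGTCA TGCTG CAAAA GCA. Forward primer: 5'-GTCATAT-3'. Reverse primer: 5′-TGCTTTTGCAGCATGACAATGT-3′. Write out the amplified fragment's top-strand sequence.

5'-GTCATATCTCGCAATGGATGCGAAGCCACATCTCATCAATGACGGAAACCGCCTGTACATTGTCATGCTGCAAAAGCA-3'

Scanning the template, GTCATAT occurs at positions 116–122; this primer anneals to the bottom strand there with its 3' end pointing downstream.
Reverse complement of the reverse primer: ACATTGTCATGCTGCAAAAGCA. This occurs on the top strand at positions 172–193.
The product is the template from position 116 through 193 (78 bp).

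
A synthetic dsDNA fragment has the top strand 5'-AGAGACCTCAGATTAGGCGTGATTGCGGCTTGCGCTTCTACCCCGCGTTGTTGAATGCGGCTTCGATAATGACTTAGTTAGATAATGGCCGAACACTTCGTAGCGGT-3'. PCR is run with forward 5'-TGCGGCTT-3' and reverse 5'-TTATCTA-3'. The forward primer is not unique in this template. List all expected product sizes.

The forward primer TGCGGCTT matches the top strand at positions 24–31, 56–63.
The reverse primer's reverse complement is TAGATAA, matching at positions 79–85.
Each forward site pairs with the reverse site to give a product ending at position 85: sizes 62, 30 bp.

62 bp, 30 bp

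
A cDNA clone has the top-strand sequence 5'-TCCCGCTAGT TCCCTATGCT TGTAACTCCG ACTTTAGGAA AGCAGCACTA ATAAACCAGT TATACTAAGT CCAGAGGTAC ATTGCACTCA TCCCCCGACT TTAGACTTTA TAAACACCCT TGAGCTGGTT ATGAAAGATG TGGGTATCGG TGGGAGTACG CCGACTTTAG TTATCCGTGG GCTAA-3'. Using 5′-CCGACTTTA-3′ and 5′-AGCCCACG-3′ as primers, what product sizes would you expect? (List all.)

The forward primer CCGACTTTA matches the top strand at positions 28–36, 95–103, 161–169.
The reverse primer's reverse complement is CGTGGGCT, matching at positions 176–183.
Each forward site pairs with the reverse site to give a product ending at position 183: sizes 156, 89, 23 bp.

156 bp, 89 bp, 23 bp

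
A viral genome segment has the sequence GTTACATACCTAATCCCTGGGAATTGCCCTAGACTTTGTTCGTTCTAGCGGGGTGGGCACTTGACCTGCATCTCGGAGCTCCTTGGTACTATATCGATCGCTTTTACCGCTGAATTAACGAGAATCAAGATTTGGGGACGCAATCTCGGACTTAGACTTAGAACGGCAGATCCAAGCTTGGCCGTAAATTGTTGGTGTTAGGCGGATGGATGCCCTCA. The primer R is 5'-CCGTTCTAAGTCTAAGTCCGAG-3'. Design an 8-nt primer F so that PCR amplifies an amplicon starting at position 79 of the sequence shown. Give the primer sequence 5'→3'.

5'-CTCCTTGG-3'

The reverse primer's reverse complement CTCGGACTTAGACTTAGAACGG matches the template at positions 145–166; the product starts at position 79.
The forward primer is identical to the top strand over positions 79–86: CTCCTTGG.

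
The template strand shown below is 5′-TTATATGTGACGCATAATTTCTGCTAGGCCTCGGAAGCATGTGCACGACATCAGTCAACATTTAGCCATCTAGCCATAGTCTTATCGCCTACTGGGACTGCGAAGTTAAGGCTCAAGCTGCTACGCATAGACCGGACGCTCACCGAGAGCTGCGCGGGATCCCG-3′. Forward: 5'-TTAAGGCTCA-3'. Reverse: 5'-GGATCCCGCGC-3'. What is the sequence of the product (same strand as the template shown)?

Scanning the template, TTAAGGCTCA occurs at positions 106–115; this primer anneals to the bottom strand there with its 3' end pointing downstream.
The reverse primer's reverse complement is GCGCGGGATCC, which matches the template at positions 152–162.
The product is the template from position 106 through 162 (57 bp).

5'-TTAAGGCTCAAGCTGCTACGCATAGACCGGACGCTCACCGAGAGCTGCGCGGGATCC-3'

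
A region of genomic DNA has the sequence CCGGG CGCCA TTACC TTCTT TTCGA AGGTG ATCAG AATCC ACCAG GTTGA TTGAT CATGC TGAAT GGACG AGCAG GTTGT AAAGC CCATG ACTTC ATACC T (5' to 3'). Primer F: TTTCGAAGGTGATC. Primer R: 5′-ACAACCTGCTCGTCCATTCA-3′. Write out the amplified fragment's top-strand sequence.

Scanning the template, TTTCGAAGGTGATC occurs at positions 20–33; this primer anneals to the bottom strand there with its 3' end pointing downstream.
Taking the reverse complement of ACAACCTGCTCGTCCATTCA gives TGAATGGACGAGCAGGTTGT, found at positions 61–80 on the template; the primer anneals here to the top strand with its 3' end pointing upstream.
The product is the template from position 20 through 80 (61 bp).

5'-TTTCGAAGGTGATCAGAATCCACCAGGTTGATTGATCATGCTGAATGGACGAGCAGGTTGT-3'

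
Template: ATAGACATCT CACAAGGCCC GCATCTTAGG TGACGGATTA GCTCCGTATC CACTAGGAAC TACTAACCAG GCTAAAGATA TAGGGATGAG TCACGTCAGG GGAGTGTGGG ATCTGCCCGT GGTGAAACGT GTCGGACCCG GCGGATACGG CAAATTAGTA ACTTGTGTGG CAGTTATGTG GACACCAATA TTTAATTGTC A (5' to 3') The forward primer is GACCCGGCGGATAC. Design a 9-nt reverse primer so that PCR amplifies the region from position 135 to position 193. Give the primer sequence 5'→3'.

The product's 3' end on the top strand is position 193.
The reverse primer anneals to the top strand over positions 185–193, i.e. to CCAATATTT.
Its sequence written 5'→3' is the reverse complement: AAATATTGG.

5'-AAATATTGG-3'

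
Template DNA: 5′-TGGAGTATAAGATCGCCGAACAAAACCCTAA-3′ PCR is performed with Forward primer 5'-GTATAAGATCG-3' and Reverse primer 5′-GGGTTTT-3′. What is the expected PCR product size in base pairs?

24 bp

Scanning the template, GTATAAGATCG occurs at positions 5–15; this primer anneals to the bottom strand there with its 3' end pointing downstream.
Reverse complement of the reverse primer: AAAACCC. This occurs on the top strand at positions 22–28.
Product length = (reverse-primer end) − (forward-primer start) + 1 = 28 − 5 + 1 = 24 bp.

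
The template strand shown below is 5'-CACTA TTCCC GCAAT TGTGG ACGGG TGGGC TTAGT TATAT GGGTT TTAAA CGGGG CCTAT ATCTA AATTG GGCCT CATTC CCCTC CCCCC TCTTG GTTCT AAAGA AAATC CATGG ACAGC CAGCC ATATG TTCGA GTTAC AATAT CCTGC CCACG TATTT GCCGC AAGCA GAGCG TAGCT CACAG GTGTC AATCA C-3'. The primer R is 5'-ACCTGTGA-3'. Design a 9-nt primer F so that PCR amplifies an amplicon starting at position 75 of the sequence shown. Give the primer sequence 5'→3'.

The reverse primer's reverse complement TCACAGGT matches the template at positions 180–187; the product starts at position 75.
The forward primer is identical to the top strand over positions 75–83: TCATTCCCC.

5'-TCATTCCCC-3'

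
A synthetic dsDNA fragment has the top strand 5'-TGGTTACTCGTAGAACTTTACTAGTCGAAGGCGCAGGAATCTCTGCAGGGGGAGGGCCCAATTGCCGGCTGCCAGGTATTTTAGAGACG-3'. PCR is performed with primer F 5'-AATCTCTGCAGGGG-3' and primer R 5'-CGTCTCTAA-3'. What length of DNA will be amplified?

52 bp

The forward primer matches the template at positions 38–51.
Taking the reverse complement of CGTCTCTAA gives TTAGAGACG, found at positions 81–89 on the template; the primer anneals here to the top strand with its 3' end pointing upstream.
Product length = (reverse-primer end) − (forward-primer start) + 1 = 89 − 38 + 1 = 52 bp.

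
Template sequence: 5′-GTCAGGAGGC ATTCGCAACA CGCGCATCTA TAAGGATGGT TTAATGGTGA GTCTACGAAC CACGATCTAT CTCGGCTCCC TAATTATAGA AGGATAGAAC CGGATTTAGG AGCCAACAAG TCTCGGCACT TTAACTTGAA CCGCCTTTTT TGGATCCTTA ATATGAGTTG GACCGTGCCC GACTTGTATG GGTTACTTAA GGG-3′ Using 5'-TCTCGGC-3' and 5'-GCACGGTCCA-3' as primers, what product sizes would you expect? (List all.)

The forward primer TCTCGGC matches the top strand at positions 70–76, 121–127.
The reverse primer's reverse complement is TGGACCGTGC, matching at positions 169–178.
Each forward site pairs with the reverse site to give a product ending at position 178: sizes 109, 58 bp.

109 bp, 58 bp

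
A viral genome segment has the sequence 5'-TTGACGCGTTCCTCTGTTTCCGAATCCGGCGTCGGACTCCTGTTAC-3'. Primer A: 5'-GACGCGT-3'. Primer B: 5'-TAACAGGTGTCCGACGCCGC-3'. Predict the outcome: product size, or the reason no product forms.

No product — primer B has no binding site in the template.

Primer B (TAACAGGTGTCCGACGCCGC) does not match the top strand, and its reverse complement GCGGCGTCGGACACCTGTTA does not match either.
With no annealing site for primer B, no amplification occurs.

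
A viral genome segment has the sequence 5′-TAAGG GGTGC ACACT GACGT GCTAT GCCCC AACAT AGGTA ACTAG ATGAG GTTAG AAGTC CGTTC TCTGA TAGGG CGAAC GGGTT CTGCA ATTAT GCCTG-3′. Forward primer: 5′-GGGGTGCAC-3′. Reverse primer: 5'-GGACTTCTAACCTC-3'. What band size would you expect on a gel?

58 bp

The forward primer matches the template at positions 4–12.
Reverse complement of the reverse primer: GAGGTTAGAAGTCC. This occurs on the top strand at positions 48–61.
Product length = (reverse-primer end) − (forward-primer start) + 1 = 61 − 4 + 1 = 58 bp.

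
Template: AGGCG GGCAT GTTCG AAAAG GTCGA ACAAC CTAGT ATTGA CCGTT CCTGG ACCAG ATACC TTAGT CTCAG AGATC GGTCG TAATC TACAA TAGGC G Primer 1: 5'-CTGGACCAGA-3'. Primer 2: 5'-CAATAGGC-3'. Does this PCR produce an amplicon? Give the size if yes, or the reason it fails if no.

Primer 1 (CTGGACCAGA) matches the top strand at positions 47–56 (3' end points downstream).
Primer 2 (CAATAGGC) also matches the top strand directly, at positions 88–95 — its reverse complement GCCTATTG is not present.
Both primers anneal to the bottom strand with 3' ends pointing the same way, so neither can prime synthesis back toward the other.

No product — both primers anneal to the same strand and extend in the same direction.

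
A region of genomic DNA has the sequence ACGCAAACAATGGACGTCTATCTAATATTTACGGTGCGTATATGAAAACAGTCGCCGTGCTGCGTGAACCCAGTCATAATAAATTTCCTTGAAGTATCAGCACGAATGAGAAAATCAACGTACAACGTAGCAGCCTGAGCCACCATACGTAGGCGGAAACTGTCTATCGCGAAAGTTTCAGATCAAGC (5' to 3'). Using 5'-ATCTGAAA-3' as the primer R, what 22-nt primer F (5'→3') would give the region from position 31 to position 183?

5'-ACGGTGCGTATATGAAAACAGT-3'

The reverse primer's reverse complement TTTCAGAT matches the template at positions 176–183; the product starts at position 31.
The forward primer is identical to the top strand over positions 31–52: ACGGTGCGTATATGAAAACAGT.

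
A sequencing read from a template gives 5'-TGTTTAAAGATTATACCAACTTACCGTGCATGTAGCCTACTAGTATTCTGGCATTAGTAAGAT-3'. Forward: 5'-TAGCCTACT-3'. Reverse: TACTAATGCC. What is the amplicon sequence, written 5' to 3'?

5'-TAGCCTACTAGTATTCTGGCATTAGTA-3'

Forward primer TAGCCTACT is found on the top strand at positions 33–41.
The reverse primer's reverse complement is GGCATTAGTA, which matches the template at positions 50–59.
The product is the template from position 33 through 59 (27 bp).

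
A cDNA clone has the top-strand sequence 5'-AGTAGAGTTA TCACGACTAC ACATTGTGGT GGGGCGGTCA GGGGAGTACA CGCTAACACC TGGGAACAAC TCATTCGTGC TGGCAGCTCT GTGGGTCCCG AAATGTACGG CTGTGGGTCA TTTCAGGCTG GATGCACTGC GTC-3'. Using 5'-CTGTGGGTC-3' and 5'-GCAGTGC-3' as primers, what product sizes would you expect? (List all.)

The forward primer CTGTGGGTC matches the top strand at positions 89–97, 111–119.
The reverse primer's reverse complement is GCACTGC, matching at positions 134–140.
Each forward site pairs with the reverse site to give a product ending at position 140: sizes 52, 30 bp.

52 bp, 30 bp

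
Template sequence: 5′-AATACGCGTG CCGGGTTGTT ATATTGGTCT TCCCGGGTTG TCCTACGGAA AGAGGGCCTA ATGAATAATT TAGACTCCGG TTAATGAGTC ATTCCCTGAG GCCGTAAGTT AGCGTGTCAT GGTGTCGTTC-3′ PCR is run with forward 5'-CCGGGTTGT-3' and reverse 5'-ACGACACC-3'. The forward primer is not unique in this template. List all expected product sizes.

118 bp, 96 bp

The forward primer CCGGGTTGT matches the top strand at positions 11–19, 33–41.
The reverse primer's reverse complement is GGTGTCGT, matching at positions 121–128.
Each forward site pairs with the reverse site to give a product ending at position 128: sizes 118, 96 bp.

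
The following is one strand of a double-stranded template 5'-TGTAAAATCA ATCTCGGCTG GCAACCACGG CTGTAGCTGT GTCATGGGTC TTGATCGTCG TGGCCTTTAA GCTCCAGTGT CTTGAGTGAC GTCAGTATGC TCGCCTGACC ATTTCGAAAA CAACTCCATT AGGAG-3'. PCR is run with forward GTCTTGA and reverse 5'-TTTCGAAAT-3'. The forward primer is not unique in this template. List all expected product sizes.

72 bp, 41 bp

The forward primer GTCTTGA matches the top strand at positions 48–54, 79–85.
The reverse primer's reverse complement is ATTTCGAAA, matching at positions 111–119.
Each forward site pairs with the reverse site to give a product ending at position 119: sizes 72, 41 bp.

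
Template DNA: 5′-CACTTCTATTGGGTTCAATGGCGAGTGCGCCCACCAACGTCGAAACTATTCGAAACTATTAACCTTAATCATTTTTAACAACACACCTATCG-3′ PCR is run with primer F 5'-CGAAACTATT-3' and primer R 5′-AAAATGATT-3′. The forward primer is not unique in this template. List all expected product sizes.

The forward primer CGAAACTATT matches the top strand at positions 41–50, 51–60.
The reverse primer's reverse complement is AATCATTTT, matching at positions 67–75.
Each forward site pairs with the reverse site to give a product ending at position 75: sizes 35, 25 bp.

35 bp, 25 bp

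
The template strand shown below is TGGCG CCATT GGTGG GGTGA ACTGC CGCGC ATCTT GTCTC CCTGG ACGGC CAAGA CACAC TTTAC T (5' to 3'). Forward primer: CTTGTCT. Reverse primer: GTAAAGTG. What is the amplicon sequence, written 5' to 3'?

5'-CTTGTCTCCCTGGACGGCCAAGACACACTTTAC-3'

Forward primer CTTGTCT is found on the top strand at positions 33–39.
Reverse complement of the reverse primer: CACTTTAC. This occurs on the top strand at positions 58–65.
The product is the template from position 33 through 65 (33 bp).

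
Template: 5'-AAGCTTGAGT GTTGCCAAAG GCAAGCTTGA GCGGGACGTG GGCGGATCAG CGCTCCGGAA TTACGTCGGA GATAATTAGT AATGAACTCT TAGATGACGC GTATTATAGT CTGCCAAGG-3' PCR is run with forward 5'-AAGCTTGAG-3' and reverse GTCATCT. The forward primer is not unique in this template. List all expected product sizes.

98 bp, 76 bp

The forward primer AAGCTTGAG matches the top strand at positions 1–9, 23–31.
The reverse primer's reverse complement is AGATGAC, matching at positions 92–98.
Each forward site pairs with the reverse site to give a product ending at position 98: sizes 98, 76 bp.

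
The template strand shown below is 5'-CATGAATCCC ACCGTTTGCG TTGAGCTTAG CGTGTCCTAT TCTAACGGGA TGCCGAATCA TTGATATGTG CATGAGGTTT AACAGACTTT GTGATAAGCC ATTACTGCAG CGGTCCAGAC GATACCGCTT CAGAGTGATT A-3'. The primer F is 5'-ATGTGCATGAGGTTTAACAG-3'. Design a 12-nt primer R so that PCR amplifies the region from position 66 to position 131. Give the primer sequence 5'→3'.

The product's 3' end on the top strand is position 131.
The reverse primer anneals to the top strand over positions 120–131, i.e. to CGATACCGCTTC.
Its sequence written 5'→3' is the reverse complement: GAAGCGGTATCG.

5'-GAAGCGGTATCG-3'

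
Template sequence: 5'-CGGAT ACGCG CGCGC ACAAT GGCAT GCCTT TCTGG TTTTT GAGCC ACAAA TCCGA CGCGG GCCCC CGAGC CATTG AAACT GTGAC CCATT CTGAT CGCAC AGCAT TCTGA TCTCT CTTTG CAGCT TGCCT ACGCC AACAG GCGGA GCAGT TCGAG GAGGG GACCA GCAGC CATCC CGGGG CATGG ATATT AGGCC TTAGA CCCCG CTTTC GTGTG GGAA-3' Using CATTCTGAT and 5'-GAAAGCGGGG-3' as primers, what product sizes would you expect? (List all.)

The forward primer CATTCTGAT matches the top strand at positions 87–95, 103–111.
The reverse primer's reverse complement is CCCCGCTTTC, matching at positions 201–210.
Each forward site pairs with the reverse site to give a product ending at position 210: sizes 124, 108 bp.

124 bp, 108 bp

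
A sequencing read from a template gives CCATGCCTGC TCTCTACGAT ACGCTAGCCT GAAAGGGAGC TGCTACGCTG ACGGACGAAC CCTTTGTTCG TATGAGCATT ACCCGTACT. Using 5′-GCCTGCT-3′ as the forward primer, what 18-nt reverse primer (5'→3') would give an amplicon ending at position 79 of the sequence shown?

5'-ATGCTCATACGAACAAAG-3'

The forward primer binds at positions 5–11; the product's 3' end on the top strand is position 79.
The reverse primer anneals to the top strand over positions 62–79, i.e. to CTTTGTTCGTATGAGCAT.
Its sequence written 5'→3' is the reverse complement: ATGCTCATACGAACAAAG.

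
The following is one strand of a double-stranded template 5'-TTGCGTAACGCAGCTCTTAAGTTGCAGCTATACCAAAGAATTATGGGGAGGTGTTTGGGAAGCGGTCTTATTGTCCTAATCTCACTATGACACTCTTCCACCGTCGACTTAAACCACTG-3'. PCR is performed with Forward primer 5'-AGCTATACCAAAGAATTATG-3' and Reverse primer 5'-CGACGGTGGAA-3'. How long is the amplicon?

Scanning the template, AGCTATACCAAAGAATTATG occurs at positions 26–45; this primer anneals to the bottom strand there with its 3' end pointing downstream.
Taking the reverse complement of CGACGGTGGAA gives TTCCACCGTCG, found at positions 96–106 on the template; the primer anneals here to the top strand with its 3' end pointing upstream.
The product runs from position 26 to position 106, so its length is 106 − 26 + 1 = 81 bp.

81 bp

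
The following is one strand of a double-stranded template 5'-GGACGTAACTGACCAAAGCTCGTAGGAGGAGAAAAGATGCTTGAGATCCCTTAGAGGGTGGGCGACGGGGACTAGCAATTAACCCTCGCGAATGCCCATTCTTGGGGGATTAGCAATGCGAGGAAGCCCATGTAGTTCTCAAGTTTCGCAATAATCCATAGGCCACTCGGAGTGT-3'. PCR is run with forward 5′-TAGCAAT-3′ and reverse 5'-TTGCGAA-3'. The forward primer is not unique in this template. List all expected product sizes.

79 bp, 41 bp

The forward primer TAGCAAT matches the top strand at positions 73–79, 111–117.
The reverse primer's reverse complement is TTCGCAA, matching at positions 145–151.
Each forward site pairs with the reverse site to give a product ending at position 151: sizes 79, 41 bp.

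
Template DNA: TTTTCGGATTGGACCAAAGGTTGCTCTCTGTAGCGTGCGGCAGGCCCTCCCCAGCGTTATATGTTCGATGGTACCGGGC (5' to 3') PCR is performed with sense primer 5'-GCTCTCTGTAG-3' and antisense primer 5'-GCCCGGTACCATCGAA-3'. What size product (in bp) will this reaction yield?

57 bp

Forward primer GCTCTCTGTAG is found on the top strand at positions 23–33.
The reverse primer's reverse complement is TTCGATGGTACCGGGC, which matches the template at positions 64–79.
Product length = (reverse-primer end) − (forward-primer start) + 1 = 79 − 23 + 1 = 57 bp.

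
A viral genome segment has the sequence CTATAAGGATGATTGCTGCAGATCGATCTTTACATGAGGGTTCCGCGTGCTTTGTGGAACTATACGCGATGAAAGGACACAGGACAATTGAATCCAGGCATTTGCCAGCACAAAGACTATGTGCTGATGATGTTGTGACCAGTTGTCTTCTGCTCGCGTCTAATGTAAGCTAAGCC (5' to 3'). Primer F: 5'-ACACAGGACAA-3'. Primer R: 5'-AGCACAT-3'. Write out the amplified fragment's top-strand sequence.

5'-ACACAGGACAATTGAATCCAGGCATTTGCCAGCACAAAGACTATGTGCT-3'

Forward primer ACACAGGACAA is found on the top strand at positions 77–87.
The reverse primer's reverse complement is ATGTGCT, which matches the template at positions 119–125.
The product is the template from position 77 through 125 (49 bp).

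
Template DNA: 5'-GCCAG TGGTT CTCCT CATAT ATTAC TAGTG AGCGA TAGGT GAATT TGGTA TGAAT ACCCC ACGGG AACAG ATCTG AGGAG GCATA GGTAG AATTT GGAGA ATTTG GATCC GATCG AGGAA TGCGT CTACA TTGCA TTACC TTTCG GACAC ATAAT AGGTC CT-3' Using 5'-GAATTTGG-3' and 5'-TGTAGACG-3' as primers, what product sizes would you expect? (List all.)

The forward primer GAATTTGG matches the top strand at positions 41–48, 90–97, 99–106.
The reverse primer's reverse complement is CGTCTACA, matching at positions 123–130.
Each forward site pairs with the reverse site to give a product ending at position 130: sizes 90, 41, 32 bp.

90 bp, 41 bp, 32 bp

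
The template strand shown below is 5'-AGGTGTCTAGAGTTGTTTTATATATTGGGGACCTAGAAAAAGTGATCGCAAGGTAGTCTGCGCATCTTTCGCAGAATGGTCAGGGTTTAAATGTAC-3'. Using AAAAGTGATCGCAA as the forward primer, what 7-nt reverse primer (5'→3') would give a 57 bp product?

The forward primer binds at positions 38–51, so a 57 bp product ends at position 38 + 57 − 1 = 94.
The reverse primer anneals to the top strand over positions 88–94, i.e. to TAAATGT.
Its sequence written 5'→3' is the reverse complement: ACATTTA.

5'-ACATTTA-3'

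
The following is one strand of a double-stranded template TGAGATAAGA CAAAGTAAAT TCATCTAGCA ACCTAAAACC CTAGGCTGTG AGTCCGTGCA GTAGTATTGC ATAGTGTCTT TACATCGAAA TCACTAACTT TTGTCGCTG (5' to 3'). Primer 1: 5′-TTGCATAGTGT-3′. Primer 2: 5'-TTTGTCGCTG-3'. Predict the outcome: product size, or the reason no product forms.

No product — both primers anneal to the same strand and extend in the same direction.

Primer 1 (TTGCATAGTGT) matches the top strand at positions 67–77 (3' end points downstream).
Primer 2 (TTTGTCGCTG) also matches the top strand directly, at positions 100–109 — its reverse complement CAGCGACAAA is not present.
Both primers anneal to the bottom strand with 3' ends pointing the same way, so neither can prime synthesis back toward the other.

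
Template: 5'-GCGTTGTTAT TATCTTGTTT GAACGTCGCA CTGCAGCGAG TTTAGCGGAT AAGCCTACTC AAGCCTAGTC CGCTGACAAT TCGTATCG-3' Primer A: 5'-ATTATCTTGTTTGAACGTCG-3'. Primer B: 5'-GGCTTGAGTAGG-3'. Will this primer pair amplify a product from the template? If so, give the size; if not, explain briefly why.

Primer A (ATTATCTTGTTTGAACGTCG) matches the top strand at positions 9–28; it acts as a forward primer.
Primer B's reverse complement is CCTACTCAAGCC, matching the top strand at positions 54–65; it acts as a reverse primer.
The 3' ends face each other across positions 9–65, giving a 57 bp product.

Yes — a 57 bp product.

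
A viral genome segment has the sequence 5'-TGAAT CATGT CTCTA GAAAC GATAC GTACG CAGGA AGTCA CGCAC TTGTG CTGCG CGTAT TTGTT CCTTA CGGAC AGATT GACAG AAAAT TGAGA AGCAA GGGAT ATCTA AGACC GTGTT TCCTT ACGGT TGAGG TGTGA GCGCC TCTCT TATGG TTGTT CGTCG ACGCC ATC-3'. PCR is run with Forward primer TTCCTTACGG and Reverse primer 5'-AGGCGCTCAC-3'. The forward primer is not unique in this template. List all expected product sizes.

83 bp, 27 bp

The forward primer TTCCTTACGG matches the top strand at positions 64–73, 120–129.
The reverse primer's reverse complement is GTGAGCGCCT, matching at positions 137–146.
Each forward site pairs with the reverse site to give a product ending at position 146: sizes 83, 27 bp.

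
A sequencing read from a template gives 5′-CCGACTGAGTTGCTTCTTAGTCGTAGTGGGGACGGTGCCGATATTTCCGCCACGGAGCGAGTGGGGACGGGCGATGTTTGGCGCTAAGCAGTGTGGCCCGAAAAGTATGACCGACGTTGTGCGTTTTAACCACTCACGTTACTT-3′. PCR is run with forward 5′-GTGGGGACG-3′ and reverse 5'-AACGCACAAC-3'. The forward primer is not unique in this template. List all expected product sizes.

The forward primer GTGGGGACG matches the top strand at positions 26–34, 61–69.
The reverse primer's reverse complement is GTTGTGCGTT, matching at positions 116–125.
Each forward site pairs with the reverse site to give a product ending at position 125: sizes 100, 65 bp.

100 bp, 65 bp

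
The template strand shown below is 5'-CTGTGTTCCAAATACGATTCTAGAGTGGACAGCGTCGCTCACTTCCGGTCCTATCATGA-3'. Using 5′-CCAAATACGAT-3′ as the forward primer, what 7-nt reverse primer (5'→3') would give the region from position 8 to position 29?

5'-TCCACTC-3'

The product's 3' end on the top strand is position 29.
The reverse primer anneals to the top strand over positions 23–29, i.e. to GAGTGGA.
Its sequence written 5'→3' is the reverse complement: TCCACTC.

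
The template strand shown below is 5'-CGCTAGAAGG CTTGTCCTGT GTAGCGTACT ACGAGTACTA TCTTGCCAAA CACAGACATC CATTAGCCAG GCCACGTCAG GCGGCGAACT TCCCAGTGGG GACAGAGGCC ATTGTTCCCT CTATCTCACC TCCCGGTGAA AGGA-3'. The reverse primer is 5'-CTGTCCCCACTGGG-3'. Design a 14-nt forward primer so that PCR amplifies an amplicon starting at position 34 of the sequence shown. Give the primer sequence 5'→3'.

5'-AGTACTATCTTGCC-3'

The reverse primer's reverse complement CCCAGTGGGGACAG matches the template at positions 92–105; the product starts at position 34.
The forward primer is identical to the top strand over positions 34–47: AGTACTATCTTGCC.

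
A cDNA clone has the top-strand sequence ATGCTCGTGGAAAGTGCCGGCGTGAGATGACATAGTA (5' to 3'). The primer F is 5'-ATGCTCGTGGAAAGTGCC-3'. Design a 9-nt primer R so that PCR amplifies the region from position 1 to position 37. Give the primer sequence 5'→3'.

5'-TACTATGTC-3'

The product's 3' end on the top strand is position 37.
The reverse primer anneals to the top strand over positions 29–37, i.e. to GACATAGTA.
Its sequence written 5'→3' is the reverse complement: TACTATGTC.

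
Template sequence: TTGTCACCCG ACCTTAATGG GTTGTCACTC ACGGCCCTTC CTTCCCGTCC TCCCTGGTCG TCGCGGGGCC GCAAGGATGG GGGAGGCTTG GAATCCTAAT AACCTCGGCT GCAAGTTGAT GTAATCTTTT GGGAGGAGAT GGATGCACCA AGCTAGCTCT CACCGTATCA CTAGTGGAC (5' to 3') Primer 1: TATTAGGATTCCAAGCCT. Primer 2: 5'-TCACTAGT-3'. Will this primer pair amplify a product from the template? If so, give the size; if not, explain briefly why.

No product — the primers' 3' ends point away from each other.

Primer 1 (TATTAGGATTCCAAGCCT) has reverse complement AGGCTTGGAATCCTAATA, which matches the top strand at positions 84–101; primer 1 anneals to the top strand there with its 3' end pointing upstream toward position 84.
Primer 2 (TCACTAGT) matches the top strand directly at positions 168–175; it anneals to the bottom strand with its 3' end pointing downstream toward position 175.
The 3' ends diverge (primer 1 extends toward position 1, primer 2 toward position 179), so the primers never converge on a shared product.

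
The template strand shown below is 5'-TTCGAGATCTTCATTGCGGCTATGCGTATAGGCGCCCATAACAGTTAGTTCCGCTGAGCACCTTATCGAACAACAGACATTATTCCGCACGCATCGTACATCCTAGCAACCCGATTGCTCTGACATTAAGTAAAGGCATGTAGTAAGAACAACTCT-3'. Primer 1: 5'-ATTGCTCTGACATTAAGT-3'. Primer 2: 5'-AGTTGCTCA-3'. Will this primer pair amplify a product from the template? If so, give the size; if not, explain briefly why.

No product — primer 2 has no binding site in the template.

Primer 2 (AGTTGCTCA) does not match the top strand, and its reverse complement TGAGCAACT does not match either.
With no annealing site for primer 2, no amplification occurs.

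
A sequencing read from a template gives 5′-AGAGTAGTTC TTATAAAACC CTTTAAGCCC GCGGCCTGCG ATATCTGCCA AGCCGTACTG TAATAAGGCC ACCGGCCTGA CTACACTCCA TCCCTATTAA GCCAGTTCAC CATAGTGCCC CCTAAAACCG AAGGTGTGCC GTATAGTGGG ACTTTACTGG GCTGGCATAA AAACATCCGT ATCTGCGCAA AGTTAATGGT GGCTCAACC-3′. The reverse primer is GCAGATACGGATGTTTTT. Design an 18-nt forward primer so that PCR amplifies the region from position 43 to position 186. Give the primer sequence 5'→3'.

5'-ATCTGCCAAGCCGTACTG-3'

The reverse primer's reverse complement AAAAACATCCGTATCTGC matches the template at positions 169–186; the product starts at position 43.
The forward primer is identical to the top strand over positions 43–60: ATCTGCCAAGCCGTACTG.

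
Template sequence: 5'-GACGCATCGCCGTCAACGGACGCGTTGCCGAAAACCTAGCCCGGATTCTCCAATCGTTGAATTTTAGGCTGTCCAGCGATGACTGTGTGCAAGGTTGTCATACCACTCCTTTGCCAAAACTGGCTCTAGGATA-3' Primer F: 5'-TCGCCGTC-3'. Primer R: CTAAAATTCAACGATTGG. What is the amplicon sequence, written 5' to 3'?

The forward primer matches the template at positions 7–14.
Taking the reverse complement of CTAAAATTCAACGATTGG gives CCAATCGTTGAATTTTAG, found at positions 50–67 on the template; the primer anneals here to the top strand with its 3' end pointing upstream.
The product is the template from position 7 through 67 (61 bp).

5'-TCGCCGTCAACGGACGCGTTGCCGAAAACCTAGCCCGGATTCTCCAATCGTTGAATTTTAG-3'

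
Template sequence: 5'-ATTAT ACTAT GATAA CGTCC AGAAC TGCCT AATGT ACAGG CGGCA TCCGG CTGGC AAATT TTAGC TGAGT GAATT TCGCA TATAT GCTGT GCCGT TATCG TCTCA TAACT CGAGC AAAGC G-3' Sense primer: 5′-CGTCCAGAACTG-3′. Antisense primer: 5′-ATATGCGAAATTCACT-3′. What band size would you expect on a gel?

68 bp

Scanning the template, CGTCCAGAACTG occurs at positions 16–27; this primer anneals to the bottom strand there with its 3' end pointing downstream.
Reverse complement of the reverse primer: AGTGAATTTCGCATAT. This occurs on the top strand at positions 68–83.
Product length = (reverse-primer end) − (forward-primer start) + 1 = 83 − 16 + 1 = 68 bp.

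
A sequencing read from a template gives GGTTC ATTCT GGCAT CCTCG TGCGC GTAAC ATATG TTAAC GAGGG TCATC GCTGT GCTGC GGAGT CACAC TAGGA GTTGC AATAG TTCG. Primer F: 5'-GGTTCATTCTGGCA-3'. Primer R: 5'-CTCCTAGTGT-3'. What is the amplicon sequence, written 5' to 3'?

Forward primer GGTTCATTCTGGCA is found on the top strand at positions 1–14.
The reverse primer's reverse complement is ACACTAGGAG, which matches the template at positions 67–76.
The product is the template from position 1 through 76 (76 bp).

5'-GGTTCATTCTGGCATCCTCGTGCGCGTAACATATGTTAACGAGGGTCATCGCTGTGCTGCGGAGTCACACTAGGAG-3'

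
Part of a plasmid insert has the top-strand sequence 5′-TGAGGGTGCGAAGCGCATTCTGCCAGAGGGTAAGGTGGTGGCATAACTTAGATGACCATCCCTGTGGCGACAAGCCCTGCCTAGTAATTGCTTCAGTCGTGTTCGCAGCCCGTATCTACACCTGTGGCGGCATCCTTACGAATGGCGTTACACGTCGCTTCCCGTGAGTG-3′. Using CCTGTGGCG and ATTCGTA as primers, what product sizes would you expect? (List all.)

The forward primer CCTGTGGCG matches the top strand at positions 61–69, 121–129.
The reverse primer's reverse complement is TACGAAT, matching at positions 137–143.
Each forward site pairs with the reverse site to give a product ending at position 143: sizes 83, 23 bp.

83 bp, 23 bp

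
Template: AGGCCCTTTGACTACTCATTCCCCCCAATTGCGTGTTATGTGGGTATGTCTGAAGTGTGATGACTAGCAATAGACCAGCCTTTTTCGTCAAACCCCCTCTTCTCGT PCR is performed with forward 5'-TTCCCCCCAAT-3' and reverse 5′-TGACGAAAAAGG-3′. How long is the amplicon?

72 bp

The forward primer matches the template at positions 19–29.
The reverse primer's reverse complement is CCTTTTTCGTCA, which matches the template at positions 79–90.
Product length = (reverse-primer end) − (forward-primer start) + 1 = 90 − 19 + 1 = 72 bp.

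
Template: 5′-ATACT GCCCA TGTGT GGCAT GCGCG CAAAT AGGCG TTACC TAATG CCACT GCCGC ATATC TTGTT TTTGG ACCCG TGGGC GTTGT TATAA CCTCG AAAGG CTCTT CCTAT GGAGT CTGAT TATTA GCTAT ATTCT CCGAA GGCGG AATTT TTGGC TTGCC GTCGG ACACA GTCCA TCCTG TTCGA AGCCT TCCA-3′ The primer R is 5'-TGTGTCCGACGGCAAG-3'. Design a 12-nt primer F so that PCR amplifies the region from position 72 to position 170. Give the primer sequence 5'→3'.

The reverse primer's reverse complement CTTGCCGTCGGACACA matches the template at positions 155–170; the product starts at position 72.
The forward primer is identical to the top strand over positions 72–83: CCCGTGGGCGTT.

5'-CCCGTGGGCGTT-3'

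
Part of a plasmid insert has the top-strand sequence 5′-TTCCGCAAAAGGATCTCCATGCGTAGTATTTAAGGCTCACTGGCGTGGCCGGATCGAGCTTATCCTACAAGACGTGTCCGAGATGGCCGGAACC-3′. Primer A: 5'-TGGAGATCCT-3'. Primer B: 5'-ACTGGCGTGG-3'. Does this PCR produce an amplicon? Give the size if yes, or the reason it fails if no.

No product — the primers' 3' ends point away from each other.

Primer A (TGGAGATCCT) has reverse complement AGGATCTCCA, which matches the top strand at positions 10–19; primer A anneals to the top strand there with its 3' end pointing upstream toward position 10.
Primer B (ACTGGCGTGG) matches the top strand directly at positions 39–48; it anneals to the bottom strand with its 3' end pointing downstream toward position 48.
The 3' ends diverge (primer A extends toward position 1, primer B toward position 94), so the primers never converge on a shared product.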